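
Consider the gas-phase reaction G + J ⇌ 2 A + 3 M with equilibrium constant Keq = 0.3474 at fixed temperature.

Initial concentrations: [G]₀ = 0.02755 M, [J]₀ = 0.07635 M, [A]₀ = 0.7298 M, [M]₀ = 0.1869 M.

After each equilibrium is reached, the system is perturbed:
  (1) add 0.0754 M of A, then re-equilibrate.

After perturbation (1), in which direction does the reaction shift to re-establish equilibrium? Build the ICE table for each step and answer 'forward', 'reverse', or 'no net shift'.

Direction: reverse

Q₀ = 1.653 vs Keq = 0.3474 ⇒ Q>K, reverse
Step 1:
                   G          J          A          M
  Initial    0.02755    0.07635     0.7298     0.1869
  Change     0.01534    0.01534   -0.03069   -0.04603
  Equil      0.04289    0.09169     0.6991     0.1409
  solve Keq expr → x = -0.01534; check Q = 0.3474
Then add 0.0754 M of A.
Step 2:
                   G          J          A          M
  Initial    0.04289    0.09169     0.7745     0.1409
  Change    0.001969   0.001969  -0.003938  -0.005907
  Equil      0.04486    0.09366     0.7706      0.135
  solve Keq expr → x = -0.001969; check Q = 0.3474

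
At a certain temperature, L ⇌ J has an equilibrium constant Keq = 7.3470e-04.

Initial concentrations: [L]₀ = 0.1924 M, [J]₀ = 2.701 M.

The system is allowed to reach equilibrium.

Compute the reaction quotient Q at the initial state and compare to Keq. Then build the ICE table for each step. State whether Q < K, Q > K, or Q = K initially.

Q₀ = 14.04 vs Keq = 7.3470e-04 ⇒ Q>K, reverse
Step 1:
                   L          J
  init        0.1924      2.701
  Δ            2.699     -2.699
  eq           2.891   0.002124
  solve Keq expr → x = -2.699; check Q = 7.3470e-04

Q₀ = 14.04; Q > K (proceeds reverse)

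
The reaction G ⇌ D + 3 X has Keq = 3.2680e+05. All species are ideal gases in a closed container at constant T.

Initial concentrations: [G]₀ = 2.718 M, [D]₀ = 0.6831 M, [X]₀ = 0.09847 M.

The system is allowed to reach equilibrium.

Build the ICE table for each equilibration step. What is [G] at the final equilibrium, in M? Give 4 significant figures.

[G]_eq = 0.005802 M

Q₀ = 2.3996e-04 vs Keq = 3.2680e+05 ⇒ Q<K, forward
Step 1:
                   G          D          X
  I            2.718     0.6831    0.09847
  C           -2.712      2.712      8.137
  E         0.005802      3.395      8.235
  solve Keq expr → x = 2.712; check Q = 3.2680e+05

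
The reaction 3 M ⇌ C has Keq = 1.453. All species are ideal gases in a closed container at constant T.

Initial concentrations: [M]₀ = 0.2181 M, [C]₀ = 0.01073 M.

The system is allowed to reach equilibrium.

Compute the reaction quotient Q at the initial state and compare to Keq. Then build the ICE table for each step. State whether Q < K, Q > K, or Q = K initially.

Q₀ = 1.034; Q < K (proceeds forward)

Q₀ = 1.034 vs Keq = 1.453 ⇒ Q<K, forward
Step 1:
                    M           C
  init         0.2181     0.01073
  Δ          -0.00815    0.002717
  eq             0.21     0.01345
  solve Keq expr → x = 0.002717; check Q = 1.453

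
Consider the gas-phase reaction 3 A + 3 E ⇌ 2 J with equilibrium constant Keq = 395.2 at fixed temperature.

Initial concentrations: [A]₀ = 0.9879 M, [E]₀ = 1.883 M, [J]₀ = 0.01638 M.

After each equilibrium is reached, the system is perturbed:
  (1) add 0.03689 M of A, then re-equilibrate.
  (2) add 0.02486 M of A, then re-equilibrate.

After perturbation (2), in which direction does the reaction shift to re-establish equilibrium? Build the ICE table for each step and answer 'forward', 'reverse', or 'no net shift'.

Q₀ = 4.1681e-05 vs Keq = 395.2 ⇒ Q<K, forward
Step 1:
                   A          E          J
  init        0.9879      1.883    0.01638
  Δ          -0.8893    -0.8893     0.5929
  eq         0.09856     0.9937     0.6093
  solve Keq expr → x = 0.2964; check Q = 395.2
Then add 0.03689 M of A.
Step 2:
                   A          E          J
  init        0.1354     0.9937     0.6093
  Δ         -0.03136   -0.03136    0.02091
  eq          0.1041     0.9623     0.6302
  solve Keq expr → x = 0.01045; check Q = 395.2
Then add 0.02486 M of A.
Step 3:
                   A          E          J
  init        0.1289     0.9623     0.6302
  Δ         -0.02097   -0.02097    0.01398
  eq           0.108     0.9413     0.6442
  solve Keq expr → x = 0.006991; check Q = 395.2

Direction: forward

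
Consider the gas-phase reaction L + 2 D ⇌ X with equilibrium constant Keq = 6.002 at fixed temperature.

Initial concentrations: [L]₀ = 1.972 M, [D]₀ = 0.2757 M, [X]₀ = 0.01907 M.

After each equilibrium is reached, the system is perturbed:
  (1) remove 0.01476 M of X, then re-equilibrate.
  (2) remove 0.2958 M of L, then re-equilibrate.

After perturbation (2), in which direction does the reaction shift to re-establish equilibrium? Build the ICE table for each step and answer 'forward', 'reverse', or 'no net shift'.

Q₀ = 0.1272 vs Keq = 6.002 ⇒ Q<K, forward
Step 1:
                    L           D           X
  Initial       1.972      0.2757     0.01907
  Change     -0.08897     -0.1779     0.08897
  Equil         1.883     0.09777       0.108
  solve Keq expr → x = 0.08897; check Q = 6.002
Then remove 0.01476 M of X.
Step 2:
                    L           D           X
  Initial       1.883     0.09777     0.09328
  Change    -0.002761   -0.005522    0.002761
  Equil          1.88     0.09225     0.09604
  solve Keq expr → x = 0.002761; check Q = 6.002
Then remove 0.2958 M of L.
Step 3:
                    L           D           X
  Initial       1.584     0.09225     0.09604
  Change     0.003221    0.006443   -0.003221
  Equil         1.588     0.09869     0.09281
  solve Keq expr → x = -0.003221; check Q = 6.002

Direction: reverse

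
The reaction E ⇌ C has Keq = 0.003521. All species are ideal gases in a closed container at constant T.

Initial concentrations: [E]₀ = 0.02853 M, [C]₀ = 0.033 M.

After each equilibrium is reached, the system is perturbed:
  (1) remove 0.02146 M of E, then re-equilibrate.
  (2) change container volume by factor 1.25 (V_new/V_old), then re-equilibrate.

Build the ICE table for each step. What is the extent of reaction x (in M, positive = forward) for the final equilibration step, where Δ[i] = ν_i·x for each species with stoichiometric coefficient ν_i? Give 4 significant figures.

x = 0 M

Q₀ = 1.157 vs Keq = 0.003521 ⇒ Q>K, reverse
Step 1:
                  E         C
  I         0.02853     0.033
  C         0.03278  -0.03278
  E         0.06131 2.1589e-04
  solve Keq expr → x = -0.03278; check Q = 0.003521
Then remove 0.02146 M of E.
Step 2:
                  E         C
  I         0.03985 2.1589e-04
  C       7.5296e-05 -7.5296e-05
  E         0.03993 1.4059e-04
  solve Keq expr → x = -7.5296e-05; check Q = 0.003521
Then change container volume by factor 1.25 (V_new/V_old).
Step 3:
                  E         C
  I         0.03194 1.1247e-04
  C               0         0
  E         0.03194 1.1247e-04
  solve Keq expr → x = 0; check Q = 0.003521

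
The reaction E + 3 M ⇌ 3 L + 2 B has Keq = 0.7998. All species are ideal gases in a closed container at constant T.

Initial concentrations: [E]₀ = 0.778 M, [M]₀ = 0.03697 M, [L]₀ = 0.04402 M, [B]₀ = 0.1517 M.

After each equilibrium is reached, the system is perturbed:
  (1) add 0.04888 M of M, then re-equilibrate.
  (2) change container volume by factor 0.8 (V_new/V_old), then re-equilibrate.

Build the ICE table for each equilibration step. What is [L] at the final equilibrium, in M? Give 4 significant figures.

Q₀ = 0.04993 vs Keq = 0.7998 ⇒ Q<K, forward
Step 1:
                  E         M         L         B
  Initial     0.778   0.03697   0.04402    0.1517
  Change  -0.005333    -0.016     0.016   0.01067
  Equil      0.7727   0.02097   0.06002    0.1624
  solve Keq expr → x = 0.005333; check Q = 0.7998
Then add 0.04888 M of M.
Step 2:
                  E         M         L         B
  Initial    0.7727   0.06985   0.06002    0.1624
  Change    -0.0113  -0.03389   0.03389   0.02259
  Equil      0.7614   0.03596   0.09391     0.185
  solve Keq expr → x = 0.0113; check Q = 0.7998
Then change container volume by factor 0.8 (V_new/V_old).
Step 3:
                  E         M         L         B
  Initial    0.9517   0.04496    0.1174    0.2312
  Change  7.6659e-04    0.0023   -0.0023 -0.001533
  Equil      0.9525   0.04726    0.1151    0.2297
  solve Keq expr → x = -7.6659e-04; check Q = 0.7998

[L]_eq = 0.1151 M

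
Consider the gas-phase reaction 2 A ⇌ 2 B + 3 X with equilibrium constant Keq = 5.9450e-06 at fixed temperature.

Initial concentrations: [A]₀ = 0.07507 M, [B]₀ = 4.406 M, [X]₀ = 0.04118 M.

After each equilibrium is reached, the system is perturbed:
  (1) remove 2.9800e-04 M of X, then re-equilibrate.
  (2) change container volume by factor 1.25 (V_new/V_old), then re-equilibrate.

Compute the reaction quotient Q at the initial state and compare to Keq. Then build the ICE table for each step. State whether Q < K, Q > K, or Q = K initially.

Q₀ = 0.2406 vs Keq = 5.9450e-06 ⇒ Q>K, reverse
Step 1:
                    A           B           X
  Initial     0.07507       4.406     0.04118
  Change      0.02647    -0.02647    -0.03971
  Equil        0.1015        4.38    0.001473
  solve Keq expr → x = -0.01324; check Q = 5.9450e-06
Then remove 2.9800e-04 M of X.
Step 2:
                    A           B           X
  Initial      0.1015        4.38    0.001175
  Change  -1.9736e-04  1.9736e-04  2.9605e-04
  Equil        0.1013        4.38    0.001471
  solve Keq expr → x = 9.8682e-05; check Q = 5.9450e-06
Then change container volume by factor 1.25 (V_new/V_old).
Step 3:
                    A           B           X
  Initial     0.08108       3.504    0.001177
  Change  -1.9453e-04  1.9453e-04  2.9180e-04
  Equil       0.08088       3.504    0.001469
  solve Keq expr → x = 9.7265e-05; check Q = 5.9450e-06

Q₀ = 0.2406; Q > K (proceeds reverse)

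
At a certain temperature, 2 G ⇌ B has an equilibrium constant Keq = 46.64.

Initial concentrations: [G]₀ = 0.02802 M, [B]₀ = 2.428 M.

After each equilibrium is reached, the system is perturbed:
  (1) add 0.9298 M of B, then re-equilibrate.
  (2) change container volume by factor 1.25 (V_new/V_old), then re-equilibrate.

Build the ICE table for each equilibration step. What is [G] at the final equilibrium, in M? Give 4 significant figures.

[G]_eq = 0.2352 M

Q₀ = 3093 vs Keq = 46.64 ⇒ Q>K, reverse
Step 1:
                   G          B
  Initial    0.02802      2.428
  Change      0.1955   -0.09775
  Equil       0.2235       2.33
  solve Keq expr → x = -0.09775; check Q = 46.64
Then add 0.9298 M of B.
Step 2:
                   G          B
  Initial     0.2235       3.26
  Change     0.04005   -0.02002
  Equil       0.2636       3.24
  solve Keq expr → x = -0.02002; check Q = 46.64
Then change container volume by factor 1.25 (V_new/V_old).
Step 3:
                   G          B
  Initial     0.2109      2.592
  Change     0.02433   -0.01217
  Equil       0.2352       2.58
  solve Keq expr → x = -0.01217; check Q = 46.64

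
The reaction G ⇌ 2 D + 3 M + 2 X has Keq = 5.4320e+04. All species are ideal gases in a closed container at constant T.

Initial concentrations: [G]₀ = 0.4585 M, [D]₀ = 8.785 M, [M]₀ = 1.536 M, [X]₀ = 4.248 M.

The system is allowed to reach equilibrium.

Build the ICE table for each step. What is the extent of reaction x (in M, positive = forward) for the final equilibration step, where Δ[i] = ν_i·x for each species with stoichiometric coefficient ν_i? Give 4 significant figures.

x = 0.1747 M

Q₀ = 1.1007e+04 vs Keq = 5.4320e+04 ⇒ Q<K, forward
Step 1:
                   G          D          M          X
  I           0.4585      8.785      1.536      4.248
  C          -0.1747     0.3494      0.524     0.3494
  E           0.2838      9.134       2.06      4.597
  solve Keq expr → x = 0.1747; check Q = 5.4320e+04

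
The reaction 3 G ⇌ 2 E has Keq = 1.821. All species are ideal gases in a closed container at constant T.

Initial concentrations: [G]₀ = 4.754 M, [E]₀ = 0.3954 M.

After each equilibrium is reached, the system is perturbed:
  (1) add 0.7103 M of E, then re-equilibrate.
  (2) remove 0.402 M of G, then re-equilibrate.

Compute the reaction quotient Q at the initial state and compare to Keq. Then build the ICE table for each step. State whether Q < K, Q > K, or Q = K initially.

Q₀ = 0.001455 vs Keq = 1.821 ⇒ Q<K, forward
Step 1:
                  G         E
  Initial     4.754    0.3954
  Change     -3.227     2.151
  Equil       1.527     2.547
  solve Keq expr → x = 1.076; check Q = 1.821
Then add 0.7103 M of E.
Step 2:
                  G         E
  Initial     1.527     3.257
  Change     0.2182   -0.1455
  Equil       1.745     3.111
  solve Keq expr → x = -0.07273; check Q = 1.821
Then remove 0.402 M of G.
Step 3:
                  G         E
  Initial     1.343     3.111
  Change      0.321    -0.214
  Equil       1.664     2.897
  solve Keq expr → x = -0.107; check Q = 1.821

Q₀ = 0.001455; Q < K (proceeds forward)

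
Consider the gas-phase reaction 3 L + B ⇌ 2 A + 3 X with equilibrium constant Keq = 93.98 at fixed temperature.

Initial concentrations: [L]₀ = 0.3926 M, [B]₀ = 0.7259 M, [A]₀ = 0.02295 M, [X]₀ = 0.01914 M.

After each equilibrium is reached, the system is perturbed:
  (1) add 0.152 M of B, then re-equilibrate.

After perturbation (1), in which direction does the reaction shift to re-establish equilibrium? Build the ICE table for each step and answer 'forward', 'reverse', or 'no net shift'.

Direction: forward

Q₀ = 8.4074e-08 vs Keq = 93.98 ⇒ Q<K, forward
Step 1:
                   L          B          A          X
  init        0.3926     0.7259    0.02295    0.01914
  Δ          -0.3534    -0.1178     0.2356     0.3534
  eq         0.03924     0.6081     0.2585     0.3725
  solve Keq expr → x = 0.1178; check Q = 93.98
Then add 0.152 M of B.
Step 2:
                   L          B          A          X
  init       0.03924     0.7601     0.2585     0.3725
  Δ        -0.002412 -8.0397e-04   0.001608   0.002412
  eq         0.03683     0.7593     0.2601     0.3749
  solve Keq expr → x = 8.0397e-04; check Q = 93.98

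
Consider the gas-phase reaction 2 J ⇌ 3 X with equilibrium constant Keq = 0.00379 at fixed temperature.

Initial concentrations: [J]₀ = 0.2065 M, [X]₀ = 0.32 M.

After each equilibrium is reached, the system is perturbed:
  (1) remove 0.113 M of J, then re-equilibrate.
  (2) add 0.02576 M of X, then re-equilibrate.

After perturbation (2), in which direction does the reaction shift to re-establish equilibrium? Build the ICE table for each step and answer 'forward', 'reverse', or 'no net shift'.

Direction: reverse

Q₀ = 0.7684 vs Keq = 0.00379 ⇒ Q>K, reverse
Step 1:
                    J           X
  init         0.2065        0.32
  Δ            0.1601     -0.2401
  eq           0.3666     0.07986
  solve Keq expr → x = -0.08005; check Q = 0.00379
Then remove 0.113 M of J.
Step 2:
                    J           X
  init         0.2536     0.07986
  Δ           0.01046    -0.01569
  eq           0.2641     0.06417
  solve Keq expr → x = -0.00523; check Q = 0.00379
Then add 0.02576 M of X.
Step 3:
                    J           X
  init         0.2641     0.08993
  Δ           0.01551    -0.02327
  eq           0.2796     0.06666
  solve Keq expr → x = -0.007757; check Q = 0.00379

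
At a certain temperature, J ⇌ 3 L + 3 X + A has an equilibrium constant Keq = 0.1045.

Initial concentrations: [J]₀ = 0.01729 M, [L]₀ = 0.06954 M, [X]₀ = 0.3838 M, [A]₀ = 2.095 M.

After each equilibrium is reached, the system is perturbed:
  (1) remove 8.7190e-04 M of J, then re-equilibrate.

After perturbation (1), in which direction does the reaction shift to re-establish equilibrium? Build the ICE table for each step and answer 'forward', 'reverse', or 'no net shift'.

Direction: reverse

Q₀ = 0.002304 vs Keq = 0.1045 ⇒ Q<K, forward
Step 1:
                  J         L         X         A
  I         0.01729   0.06954    0.3838     2.095
  C        -0.01492   0.04475   0.04475   0.01492
  E        0.002373    0.1143    0.4286      2.11
  solve Keq expr → x = 0.01492; check Q = 0.1045
Then remove 8.7190e-04 M of J.
Step 2:
                  J         L         X         A
  I        0.001501    0.1143    0.4286      2.11
  C       7.0812e-04 -0.002124 -0.002124 -7.0812e-04
  E        0.002209    0.1122    0.4264     2.109
  solve Keq expr → x = -7.0812e-04; check Q = 0.1045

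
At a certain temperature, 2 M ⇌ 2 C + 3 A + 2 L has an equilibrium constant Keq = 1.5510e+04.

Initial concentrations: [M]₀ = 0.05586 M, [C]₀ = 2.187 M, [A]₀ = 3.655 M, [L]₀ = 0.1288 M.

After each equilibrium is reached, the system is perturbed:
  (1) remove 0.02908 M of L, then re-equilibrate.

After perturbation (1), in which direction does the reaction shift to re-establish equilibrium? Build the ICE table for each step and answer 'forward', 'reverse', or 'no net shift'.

Direction: forward

Q₀ = 1242 vs Keq = 1.5510e+04 ⇒ Q<K, forward
Step 1:
                  M         C         A         L
  init      0.05586     2.187     3.655    0.1288
  Δ          -0.035     0.035    0.0525     0.035
  eq        0.02086     2.222     3.707    0.1638
  solve Keq expr → x = 0.0175; check Q = 1.5510e+04
Then remove 0.02908 M of L.
Step 2:
                  M         C         A         L
  init      0.02086     2.222     3.707    0.1347
  Δ       -0.003232  0.003232  0.004848  0.003232
  eq        0.01763     2.225     3.712    0.1379
  solve Keq expr → x = 0.001616; check Q = 1.5510e+04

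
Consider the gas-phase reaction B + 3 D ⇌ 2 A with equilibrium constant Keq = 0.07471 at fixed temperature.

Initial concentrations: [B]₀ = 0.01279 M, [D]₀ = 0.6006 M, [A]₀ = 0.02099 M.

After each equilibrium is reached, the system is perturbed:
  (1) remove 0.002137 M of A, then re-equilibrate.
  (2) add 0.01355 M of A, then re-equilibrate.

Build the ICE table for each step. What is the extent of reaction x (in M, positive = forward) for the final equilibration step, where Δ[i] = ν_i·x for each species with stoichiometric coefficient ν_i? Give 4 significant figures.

Q₀ = 0.159 vs Keq = 0.07471 ⇒ Q>K, reverse
Step 1:
                  B         D         A
  init      0.01279    0.6006   0.02099
  Δ        0.002486  0.007458 -0.004972
  eq        0.01528    0.6081   0.01602
  solve Keq expr → x = -0.002486; check Q = 0.07471
Then remove 0.002137 M of A.
Step 2:
                  B         D         A
  init      0.01528    0.6081   0.01388
  Δ       -8.0743e-04 -0.002422  0.001615
  eq        0.01447    0.6056    0.0155
  solve Keq expr → x = 8.0743e-04; check Q = 0.07471
Then add 0.01355 M of A.
Step 3:
                  B         D         A
  init      0.01447    0.6056   0.02905
  Δ        0.005153   0.01546  -0.01031
  eq        0.01962    0.6211   0.01874
  solve Keq expr → x = -0.005153; check Q = 0.07471

x = -0.005153 M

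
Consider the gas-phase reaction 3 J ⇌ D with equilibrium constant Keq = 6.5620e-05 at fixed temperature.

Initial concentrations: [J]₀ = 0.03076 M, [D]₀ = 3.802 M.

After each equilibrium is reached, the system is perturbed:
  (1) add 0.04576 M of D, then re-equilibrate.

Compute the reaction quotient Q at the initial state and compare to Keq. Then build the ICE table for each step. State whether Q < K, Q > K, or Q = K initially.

Q₀ = 1.3063e+05; Q > K (proceeds reverse)

Q₀ = 1.3063e+05 vs Keq = 6.5620e-05 ⇒ Q>K, reverse
Step 1:
                   J          D
  init       0.03076      3.802
  Δ            11.13     -3.711
  eq           11.16    0.09128
  solve Keq expr → x = -3.711; check Q = 6.5620e-05
Then add 0.04576 M of D.
Step 2:
                   J          D
  init         11.16      0.137
  Δ           0.1278   -0.04259
  eq           11.29    0.09445
  solve Keq expr → x = -0.04259; check Q = 6.5620e-05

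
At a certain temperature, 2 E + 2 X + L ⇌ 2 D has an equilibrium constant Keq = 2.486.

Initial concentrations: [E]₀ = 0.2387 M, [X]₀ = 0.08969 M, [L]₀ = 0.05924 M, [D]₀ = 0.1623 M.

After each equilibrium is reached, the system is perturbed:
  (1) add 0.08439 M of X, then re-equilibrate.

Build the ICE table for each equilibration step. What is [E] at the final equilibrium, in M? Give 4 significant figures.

Q₀ = 970.1 vs Keq = 2.486 ⇒ Q>K, reverse
Step 1:
                    E           X           L           D
  I            0.2387     0.08969     0.05924      0.1623
  C             0.121       0.121     0.06048      -0.121
  E            0.3597      0.2107      0.1197     0.04133
  solve Keq expr → x = -0.06048; check Q = 2.486
Then add 0.08439 M of X.
Step 2:
                    E           X           L           D
  I            0.3597       0.295      0.1197     0.04133
  C           -0.0113     -0.0113   -0.005652      0.0113
  E            0.3484      0.2837      0.1141     0.05264
  solve Keq expr → x = 0.005652; check Q = 2.486

[E]_eq = 0.3484 M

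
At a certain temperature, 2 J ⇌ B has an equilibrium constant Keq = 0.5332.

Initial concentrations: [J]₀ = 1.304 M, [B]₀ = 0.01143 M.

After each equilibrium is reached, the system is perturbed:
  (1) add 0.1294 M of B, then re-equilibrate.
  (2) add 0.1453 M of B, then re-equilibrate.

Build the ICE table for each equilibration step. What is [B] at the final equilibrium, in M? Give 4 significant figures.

Q₀ = 0.006722 vs Keq = 0.5332 ⇒ Q<K, forward
Step 1:
                    J           B
  I             1.304     0.01143
  C           -0.5629      0.2814
  E            0.7411      0.2929
  solve Keq expr → x = 0.2814; check Q = 0.5332
Then add 0.1294 M of B.
Step 2:
                    J           B
  I            0.7411      0.4223
  C           0.09644    -0.04822
  E            0.8376       0.374
  solve Keq expr → x = -0.04822; check Q = 0.5332
Then add 0.1453 M of B.
Step 3:
                    J           B
  I            0.8376      0.5193
  C            0.1004    -0.05022
  E             0.938      0.4691
  solve Keq expr → x = -0.05022; check Q = 0.5332

[B]_eq = 0.4691 M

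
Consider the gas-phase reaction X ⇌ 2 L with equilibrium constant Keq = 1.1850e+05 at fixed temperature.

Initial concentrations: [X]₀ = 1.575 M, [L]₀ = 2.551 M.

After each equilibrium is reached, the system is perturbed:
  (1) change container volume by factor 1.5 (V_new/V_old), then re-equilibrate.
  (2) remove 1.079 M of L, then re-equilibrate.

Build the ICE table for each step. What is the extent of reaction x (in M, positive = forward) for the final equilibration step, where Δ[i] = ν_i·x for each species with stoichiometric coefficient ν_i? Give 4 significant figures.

x = 5.9379e-05 M

Q₀ = 4.132 vs Keq = 1.1850e+05 ⇒ Q<K, forward
Step 1:
                    X           L
  I             1.575       2.551
  C            -1.575       3.149
  E        2.7422e-04         5.7
  solve Keq expr → x = 1.575; check Q = 1.1850e+05
Then change container volume by factor 1.5 (V_new/V_old).
Step 2:
                    X           L
  I        1.8281e-04         3.8
  C       -6.0930e-05  1.2186e-04
  E        1.2188e-04         3.8
  solve Keq expr → x = 6.0930e-05; check Q = 1.1850e+05
Then remove 1.079 M of L.
Step 3:
                    X           L
  I        1.2188e-04       2.721
  C       -5.9379e-05  1.1876e-04
  E        6.2505e-05       2.722
  solve Keq expr → x = 5.9379e-05; check Q = 1.1850e+05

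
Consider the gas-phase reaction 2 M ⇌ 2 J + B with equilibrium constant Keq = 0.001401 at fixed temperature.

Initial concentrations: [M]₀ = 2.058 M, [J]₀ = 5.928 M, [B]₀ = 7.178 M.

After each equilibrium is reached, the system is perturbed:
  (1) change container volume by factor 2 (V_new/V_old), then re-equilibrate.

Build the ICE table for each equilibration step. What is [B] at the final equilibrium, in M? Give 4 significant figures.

Q₀ = 59.56 vs Keq = 0.001401 ⇒ Q>K, reverse
Step 1:
                  M         J         B
  init        2.058     5.928     7.178
  Δ           5.786    -5.786    -2.893
  eq          7.844    0.1418     4.285
  solve Keq expr → x = -2.893; check Q = 0.001401
Then change container volume by factor 2 (V_new/V_old).
Step 2:
                  M         J         B
  init        3.922   0.07092     2.142
  Δ        -0.02832   0.02832   0.01416
  eq          3.894   0.09924     2.157
  solve Keq expr → x = 0.01416; check Q = 0.001401

[B]_eq = 2.157 M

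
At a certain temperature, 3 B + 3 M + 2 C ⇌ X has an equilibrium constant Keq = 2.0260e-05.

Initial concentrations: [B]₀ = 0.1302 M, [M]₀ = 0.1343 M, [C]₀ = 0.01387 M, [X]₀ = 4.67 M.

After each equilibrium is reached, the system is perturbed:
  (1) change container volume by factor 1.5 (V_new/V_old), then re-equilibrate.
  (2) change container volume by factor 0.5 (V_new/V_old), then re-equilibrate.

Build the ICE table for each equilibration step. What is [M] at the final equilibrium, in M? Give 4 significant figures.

Q₀ = 4.5405e+09 vs Keq = 2.0260e-05 ⇒ Q>K, reverse
Step 1:
                  B         M         C         X
  Initial    0.1302    0.1343   0.01387      4.67
  Change      4.811     4.811     3.207    -1.604
  Equil       4.941     4.945     3.221     3.066
  solve Keq expr → x = -1.604; check Q = 2.0260e-05
Then change container volume by factor 1.5 (V_new/V_old).
Step 2:
                  B         M         C         X
  Initial     3.294     3.297     2.147     2.044
  Change      1.263     1.263    0.8418   -0.4209
  Equil       4.557     4.559     2.989     1.623
  solve Keq expr → x = -0.4209; check Q = 2.0260e-05
Then change container volume by factor 0.5 (V_new/V_old).
Step 3:
                  B         M         C         X
  Initial     9.113     9.119     5.978     3.247
  Change     -3.915    -3.915     -2.61     1.305
  Equil       5.199     5.204     3.368     4.552
  solve Keq expr → x = 1.305; check Q = 2.0260e-05

[M]_eq = 5.204 M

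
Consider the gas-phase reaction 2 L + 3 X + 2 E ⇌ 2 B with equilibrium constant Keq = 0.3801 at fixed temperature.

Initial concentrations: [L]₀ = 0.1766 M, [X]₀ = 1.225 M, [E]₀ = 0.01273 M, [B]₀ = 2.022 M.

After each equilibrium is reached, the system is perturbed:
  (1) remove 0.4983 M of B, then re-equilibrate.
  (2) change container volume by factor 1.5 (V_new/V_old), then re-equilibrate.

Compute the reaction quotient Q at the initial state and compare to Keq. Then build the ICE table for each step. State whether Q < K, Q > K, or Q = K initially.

Q₀ = 4.4006e+05 vs Keq = 0.3801 ⇒ Q>K, reverse
Step 1:
                    L           X           E           B
  I            0.1766       1.225     0.01273       2.022
  C               0.7        1.05         0.7        -0.7
  E            0.8766       2.275      0.7128       1.322
  solve Keq expr → x = -0.35; check Q = 0.3801
Then remove 0.4983 M of B.
Step 2:
                    L           X           E           B
  I            0.8766       2.275      0.7128      0.8237
  C          -0.09682     -0.1452    -0.09682     0.09682
  E            0.7798        2.13       0.616      0.9205
  solve Keq expr → x = 0.04841; check Q = 0.3801
Then change container volume by factor 1.5 (V_new/V_old).
Step 3:
                    L           X           E           B
  I            0.5199        1.42      0.4106      0.6137
  C            0.1423      0.2135      0.1423     -0.1423
  E            0.6622       1.633       0.553      0.4713
  solve Keq expr → x = -0.07117; check Q = 0.3801

Q₀ = 4.4006e+05; Q > K (proceeds reverse)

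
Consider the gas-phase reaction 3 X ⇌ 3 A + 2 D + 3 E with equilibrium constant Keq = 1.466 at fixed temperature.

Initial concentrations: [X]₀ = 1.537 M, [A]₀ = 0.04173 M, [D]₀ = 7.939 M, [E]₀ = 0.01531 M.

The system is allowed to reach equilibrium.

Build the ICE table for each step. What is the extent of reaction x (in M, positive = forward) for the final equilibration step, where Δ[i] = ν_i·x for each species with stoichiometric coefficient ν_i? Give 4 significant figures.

x = 0.1688 M

Q₀ = 4.5267e-09 vs Keq = 1.466 ⇒ Q<K, forward
Step 1:
                    X           A           D           E
  I             1.537     0.04173       7.939     0.01531
  C           -0.5065      0.5065      0.3377      0.5065
  E              1.03      0.5483       8.277      0.5218
  solve Keq expr → x = 0.1688; check Q = 1.466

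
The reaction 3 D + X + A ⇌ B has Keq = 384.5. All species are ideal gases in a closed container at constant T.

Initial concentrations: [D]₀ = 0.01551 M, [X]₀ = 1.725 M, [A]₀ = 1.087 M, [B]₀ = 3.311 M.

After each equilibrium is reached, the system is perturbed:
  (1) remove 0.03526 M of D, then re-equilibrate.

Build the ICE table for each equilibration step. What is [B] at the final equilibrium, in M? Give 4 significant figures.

Q₀ = 4.7327e+05 vs Keq = 384.5 ⇒ Q>K, reverse
Step 1:
                    D           X           A           B
  Initial     0.01551       1.725       1.087       3.311
  Change        0.146     0.04866     0.04866    -0.04866
  Equil        0.1615       1.774       1.136       3.262
  solve Keq expr → x = -0.04866; check Q = 384.5
Then remove 0.03526 M of D.
Step 2:
                    D           X           A           B
  Initial      0.1262       1.774       1.136       3.262
  Change      0.03419      0.0114      0.0114     -0.0114
  Equil        0.1604       1.785       1.147       3.251
  solve Keq expr → x = -0.0114; check Q = 384.5

[B]_eq = 3.251 M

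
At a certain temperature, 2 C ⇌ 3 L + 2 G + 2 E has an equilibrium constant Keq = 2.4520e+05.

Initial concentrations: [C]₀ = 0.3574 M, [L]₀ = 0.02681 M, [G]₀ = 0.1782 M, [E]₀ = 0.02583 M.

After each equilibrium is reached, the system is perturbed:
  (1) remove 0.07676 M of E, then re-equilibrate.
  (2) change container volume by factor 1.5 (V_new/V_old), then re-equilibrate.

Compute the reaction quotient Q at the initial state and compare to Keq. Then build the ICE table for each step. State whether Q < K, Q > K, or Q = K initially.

Q₀ = 3.1963e-09 vs Keq = 2.4520e+05 ⇒ Q<K, forward
Step 1:
                    C           L           G           E
  I            0.3574     0.02681      0.1782     0.02583
  C           -0.3572      0.5358      0.3572      0.3572
  E        1.7481e-04      0.5626      0.5354      0.3831
  solve Keq expr → x = 0.1786; check Q = 2.4520e+05
Then remove 0.07676 M of E.
Step 2:
                    C           L           G           E
  I        1.7481e-04      0.5626      0.5354      0.3063
  C       -3.4984e-05  5.2477e-05  3.4984e-05  3.4984e-05
  E        1.3982e-04      0.5627      0.5355      0.3063
  solve Keq expr → x = 1.7492e-05; check Q = 2.4520e+05
Then change container volume by factor 1.5 (V_new/V_old).
Step 3:
                    C           L           G           E
  I        9.3214e-05      0.3751       0.357      0.2042
  C       -5.9360e-05  8.9040e-05  5.9360e-05  5.9360e-05
  E        3.3854e-05      0.3752       0.357      0.2043
  solve Keq expr → x = 2.9680e-05; check Q = 2.4520e+05

Q₀ = 3.1963e-09; Q < K (proceeds forward)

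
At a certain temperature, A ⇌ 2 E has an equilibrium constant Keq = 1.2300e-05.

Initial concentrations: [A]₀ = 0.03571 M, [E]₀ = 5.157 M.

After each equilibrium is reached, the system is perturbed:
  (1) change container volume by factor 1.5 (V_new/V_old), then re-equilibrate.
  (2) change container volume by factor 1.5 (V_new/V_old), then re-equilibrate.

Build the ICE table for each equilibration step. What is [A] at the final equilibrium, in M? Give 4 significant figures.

Q₀ = 744.7 vs Keq = 1.2300e-05 ⇒ Q>K, reverse
Step 1:
                    A           E
  init        0.03571       5.157
  Δ             2.576      -5.151
  eq            2.611    0.005667
  solve Keq expr → x = -2.576; check Q = 1.2300e-05
Then change container volume by factor 1.5 (V_new/V_old).
Step 2:
                    A           E
  init          1.741    0.003778
  Δ       -4.2429e-04  8.4859e-04
  eq             1.74    0.004627
  solve Keq expr → x = 4.2429e-04; check Q = 1.2300e-05
Then change container volume by factor 1.5 (V_new/V_old).
Step 3:
                    A           E
  init           1.16    0.003085
  Δ       -3.4634e-04  6.9268e-04
  eq             1.16    0.003777
  solve Keq expr → x = 3.4634e-04; check Q = 1.2300e-05

[A]_eq = 1.16 M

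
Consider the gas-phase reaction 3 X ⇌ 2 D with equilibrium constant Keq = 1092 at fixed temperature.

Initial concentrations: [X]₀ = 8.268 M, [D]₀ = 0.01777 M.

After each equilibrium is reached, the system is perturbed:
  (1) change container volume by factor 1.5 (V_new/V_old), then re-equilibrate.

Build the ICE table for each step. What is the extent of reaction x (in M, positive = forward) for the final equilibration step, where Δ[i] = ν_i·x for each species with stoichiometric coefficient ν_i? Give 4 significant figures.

Q₀ = 5.5869e-07 vs Keq = 1092 ⇒ Q<K, forward
Step 1:
                    X           D
  Initial       8.268     0.01777
  Change       -7.972       5.314
  Equil        0.2964       5.332
  solve Keq expr → x = 2.657; check Q = 1092
Then change container volume by factor 1.5 (V_new/V_old).
Step 2:
                    X           D
  Initial      0.1976       3.555
  Change      0.02781    -0.01854
  Equil        0.2254       3.536
  solve Keq expr → x = -0.009269; check Q = 1092

x = -0.009269 M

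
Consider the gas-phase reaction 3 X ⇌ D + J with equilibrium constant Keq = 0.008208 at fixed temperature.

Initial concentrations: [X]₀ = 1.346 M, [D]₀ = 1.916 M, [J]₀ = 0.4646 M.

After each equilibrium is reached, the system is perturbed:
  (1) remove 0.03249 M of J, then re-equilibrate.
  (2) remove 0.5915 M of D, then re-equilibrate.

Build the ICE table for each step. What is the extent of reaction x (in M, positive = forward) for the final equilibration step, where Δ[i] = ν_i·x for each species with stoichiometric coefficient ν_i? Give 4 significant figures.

x = 0.02963 M

Q₀ = 0.365 vs Keq = 0.008208 ⇒ Q>K, reverse
Step 1:
                    X           D           J
  Initial       1.346       1.916      0.4646
  Change        1.146     -0.3818     -0.3818
  Equil         2.492       1.534     0.08275
  solve Keq expr → x = -0.3818; check Q = 0.008208
Then remove 0.03249 M of J.
Step 2:
                    X           D           J
  Initial       2.492       1.534     0.05026
  Change      -0.0728     0.02427     0.02427
  Equil         2.419       1.558     0.07453
  solve Keq expr → x = 0.02427; check Q = 0.008208
Then remove 0.5915 M of D.
Step 3:
                    X           D           J
  Initial       2.419      0.9669     0.07453
  Change      -0.0889     0.02963     0.02963
  Equil          2.33      0.9966      0.1042
  solve Keq expr → x = 0.02963; check Q = 0.008208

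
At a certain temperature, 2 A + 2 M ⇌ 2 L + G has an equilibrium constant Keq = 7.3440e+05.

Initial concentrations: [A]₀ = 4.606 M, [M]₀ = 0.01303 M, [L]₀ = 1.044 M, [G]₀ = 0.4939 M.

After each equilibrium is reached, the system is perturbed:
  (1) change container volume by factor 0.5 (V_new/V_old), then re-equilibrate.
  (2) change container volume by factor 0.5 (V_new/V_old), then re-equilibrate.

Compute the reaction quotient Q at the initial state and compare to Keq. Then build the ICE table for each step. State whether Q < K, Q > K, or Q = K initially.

Q₀ = 149.5; Q < K (proceeds forward)

Q₀ = 149.5 vs Keq = 7.3440e+05 ⇒ Q<K, forward
Step 1:
                    A           M           L           G
  init          4.606     0.01303       1.044      0.4939
  Δ          -0.01284    -0.01284     0.01284     0.00642
  eq            4.593  1.8991e-04       1.057      0.5003
  solve Keq expr → x = 0.00642; check Q = 7.3440e+05
Then change container volume by factor 0.5 (V_new/V_old).
Step 2:
                    A           M           L           G
  init          9.186  3.7983e-04       2.114       1.001
  Δ       -1.1122e-04 -1.1122e-04  1.1122e-04  5.5612e-05
  eq            9.186  2.6860e-04       2.114       1.001
  solve Keq expr → x = 5.5612e-05; check Q = 7.3440e+05
Then change container volume by factor 0.5 (V_new/V_old).
Step 3:
                    A           M           L           G
  init          18.37  5.3721e-04       4.228       2.001
  Δ       -1.5732e-04 -1.5732e-04  1.5732e-04  7.8660e-05
  eq            18.37  3.7989e-04       4.228       2.001
  solve Keq expr → x = 7.8660e-05; check Q = 7.3440e+05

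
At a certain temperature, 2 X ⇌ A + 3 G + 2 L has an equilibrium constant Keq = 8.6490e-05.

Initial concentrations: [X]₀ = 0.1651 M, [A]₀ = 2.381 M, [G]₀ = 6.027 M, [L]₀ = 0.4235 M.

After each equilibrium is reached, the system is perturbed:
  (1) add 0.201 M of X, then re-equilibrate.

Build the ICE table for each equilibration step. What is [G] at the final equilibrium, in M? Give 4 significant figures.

Q₀ = 3430 vs Keq = 8.6490e-05 ⇒ Q>K, reverse
Step 1:
                   X          A          G          L
  Initial     0.1651      2.381      6.027     0.4235
  Change      0.4232    -0.2116    -0.6348    -0.4232
  Equil       0.5883      2.169      5.392 2.9666e-04
  solve Keq expr → x = -0.2116; check Q = 8.6490e-05
Then add 0.201 M of X.
Step 2:
                   X          A          G          L
  Initial     0.7893      2.169      5.392 2.9666e-04
  Change  -1.0129e-04 5.0643e-05 1.5193e-04 1.0129e-04
  Equil       0.7892      2.169      5.392 3.9795e-04
  solve Keq expr → x = 5.0643e-05; check Q = 8.6490e-05

[G]_eq = 5.392 M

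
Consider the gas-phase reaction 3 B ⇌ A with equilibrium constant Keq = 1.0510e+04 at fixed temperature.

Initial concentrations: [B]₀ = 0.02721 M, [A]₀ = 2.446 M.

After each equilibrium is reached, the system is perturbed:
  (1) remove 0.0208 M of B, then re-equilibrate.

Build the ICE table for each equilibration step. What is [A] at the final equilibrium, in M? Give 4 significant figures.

[A]_eq = 2.428 M

Q₀ = 1.2141e+05 vs Keq = 1.0510e+04 ⇒ Q>K, reverse
Step 1:
                  B         A
  init      0.02721     2.446
  Δ         0.03421   -0.0114
  eq        0.06142     2.435
  solve Keq expr → x = -0.0114; check Q = 1.0510e+04
Then remove 0.0208 M of B.
Step 2:
                  B         A
  init      0.04062     2.435
  Δ         0.02074 -0.006914
  eq        0.06136     2.428
  solve Keq expr → x = -0.006914; check Q = 1.0510e+04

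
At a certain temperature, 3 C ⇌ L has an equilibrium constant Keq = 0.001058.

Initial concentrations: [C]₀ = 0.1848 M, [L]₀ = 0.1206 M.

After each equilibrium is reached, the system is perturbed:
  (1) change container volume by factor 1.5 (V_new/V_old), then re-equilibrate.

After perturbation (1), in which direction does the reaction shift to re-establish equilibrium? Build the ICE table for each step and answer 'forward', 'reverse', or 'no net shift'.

Direction: reverse

Q₀ = 19.11 vs Keq = 0.001058 ⇒ Q>K, reverse
Step 1:
                  C         L
  init       0.1848    0.1206
  Δ          0.3613   -0.1204
  eq         0.5461 1.7229e-04
  solve Keq expr → x = -0.1204; check Q = 0.001058
Then change container volume by factor 1.5 (V_new/V_old).
Step 2:
                  C         L
  init       0.3641 1.1486e-04
  Δ       1.9119e-04 -6.3731e-05
  eq         0.3642 5.1130e-05
  solve Keq expr → x = -6.3731e-05; check Q = 0.001058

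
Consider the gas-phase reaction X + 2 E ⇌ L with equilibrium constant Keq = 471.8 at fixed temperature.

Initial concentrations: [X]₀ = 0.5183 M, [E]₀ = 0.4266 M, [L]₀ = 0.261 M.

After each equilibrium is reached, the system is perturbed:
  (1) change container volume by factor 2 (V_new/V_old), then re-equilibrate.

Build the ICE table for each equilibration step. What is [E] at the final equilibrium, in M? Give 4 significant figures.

[E]_eq = 0.05029 M

Q₀ = 2.767 vs Keq = 471.8 ⇒ Q<K, forward
Step 1:
                    X           E           L
  init         0.5183      0.4266       0.261
  Δ           -0.1866     -0.3731      0.1866
  eq           0.3317     0.05347      0.4476
  solve Keq expr → x = 0.1866; check Q = 471.8
Then change container volume by factor 2 (V_new/V_old).
Step 2:
                    X           E           L
  init         0.1659     0.02674      0.2238
  Δ           0.01178     0.02356    -0.01178
  eq           0.1776     0.05029       0.212
  solve Keq expr → x = -0.01178; check Q = 471.8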